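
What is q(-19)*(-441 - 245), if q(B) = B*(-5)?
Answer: -65170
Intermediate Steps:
q(B) = -5*B
q(-19)*(-441 - 245) = (-5*(-19))*(-441 - 245) = 95*(-686) = -65170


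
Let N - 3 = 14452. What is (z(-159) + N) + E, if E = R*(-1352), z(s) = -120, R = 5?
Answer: 7575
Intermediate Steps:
E = -6760 (E = 5*(-1352) = -6760)
N = 14455 (N = 3 + 14452 = 14455)
(z(-159) + N) + E = (-120 + 14455) - 6760 = 14335 - 6760 = 7575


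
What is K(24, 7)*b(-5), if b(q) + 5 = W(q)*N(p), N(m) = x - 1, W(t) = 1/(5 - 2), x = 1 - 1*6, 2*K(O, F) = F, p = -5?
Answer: -49/2 ≈ -24.500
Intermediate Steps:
K(O, F) = F/2
x = -5 (x = 1 - 6 = -5)
W(t) = ⅓ (W(t) = 1/3 = ⅓)
N(m) = -6 (N(m) = -5 - 1 = -6)
b(q) = -7 (b(q) = -5 + (⅓)*(-6) = -5 - 2 = -7)
K(24, 7)*b(-5) = ((½)*7)*(-7) = (7/2)*(-7) = -49/2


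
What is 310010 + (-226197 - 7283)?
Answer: 76530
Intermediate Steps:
310010 + (-226197 - 7283) = 310010 - 233480 = 76530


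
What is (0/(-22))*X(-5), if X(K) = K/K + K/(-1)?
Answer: 0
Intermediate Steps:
X(K) = 1 - K (X(K) = 1 + K*(-1) = 1 - K)
(0/(-22))*X(-5) = (0/(-22))*(1 - 1*(-5)) = (-1/22*0)*(1 + 5) = 0*6 = 0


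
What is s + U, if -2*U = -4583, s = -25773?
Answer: -46963/2 ≈ -23482.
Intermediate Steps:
U = 4583/2 (U = -1/2*(-4583) = 4583/2 ≈ 2291.5)
s + U = -25773 + 4583/2 = -46963/2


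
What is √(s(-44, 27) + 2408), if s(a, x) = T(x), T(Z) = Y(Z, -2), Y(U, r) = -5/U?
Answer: √195033/9 ≈ 49.069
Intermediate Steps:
T(Z) = -5/Z
s(a, x) = -5/x
√(s(-44, 27) + 2408) = √(-5/27 + 2408) = √(65011/27) = √195033/9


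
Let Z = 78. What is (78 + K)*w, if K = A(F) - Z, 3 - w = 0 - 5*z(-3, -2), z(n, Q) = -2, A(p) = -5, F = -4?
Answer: 35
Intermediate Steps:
w = -7 (w = 3 - (0 - 5*(-2)) = 3 - (0 + 10) = 3 - 1*10 = 3 - 10 = -7)
K = -83 (K = -5 - 1*78 = -5 - 78 = -83)
(78 + K)*w = (78 - 83)*(-7) = -5*(-7) = 35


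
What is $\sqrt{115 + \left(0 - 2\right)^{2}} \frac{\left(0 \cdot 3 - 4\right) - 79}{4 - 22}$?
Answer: $\frac{83 \sqrt{119}}{18} \approx 50.301$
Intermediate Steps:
$\sqrt{115 + \left(0 - 2\right)^{2}} \frac{\left(0 \cdot 3 - 4\right) - 79}{4 - 22} = \sqrt{115 + \left(-2\right)^{2}} \frac{\left(0 - 4\right) - 79}{-18} = \sqrt{115 + 4} \left(-4 - 79\right) \left(- \frac{1}{18}\right) = \sqrt{119} \left(\left(-83\right) \left(- \frac{1}{18}\right)\right) = \sqrt{119} \cdot \frac{83}{18} = \frac{83 \sqrt{119}}{18}$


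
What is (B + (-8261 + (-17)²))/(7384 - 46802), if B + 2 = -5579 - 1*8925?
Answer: 11239/19709 ≈ 0.57025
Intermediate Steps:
B = -14506 (B = -2 + (-5579 - 1*8925) = -2 + (-5579 - 8925) = -2 - 14504 = -14506)
(B + (-8261 + (-17)²))/(7384 - 46802) = (-14506 + (-8261 + (-17)²))/(7384 - 46802) = (-14506 + (-8261 + 289))/(-39418) = (-14506 - 7972)*(-1/39418) = -22478*(-1/39418) = 11239/19709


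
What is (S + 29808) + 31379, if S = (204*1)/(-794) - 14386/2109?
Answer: 51224296691/837273 ≈ 61180.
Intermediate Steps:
S = -5926360/837273 (S = 204*(-1/794) - 14386*1/2109 = -102/397 - 14386/2109 = -5926360/837273 ≈ -7.0782)
(S + 29808) + 31379 = (-5926360/837273 + 29808) + 31379 = 24951507224/837273 + 31379 = 51224296691/837273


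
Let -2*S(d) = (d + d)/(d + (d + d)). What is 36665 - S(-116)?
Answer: 109996/3 ≈ 36665.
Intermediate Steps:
S(d) = -⅓ (S(d) = -(d + d)/(2*(d + (d + d))) = -2*d/(2*(d + 2*d)) = -2*d/(2*(3*d)) = -2*d*1/(3*d)/2 = -½*⅔ = -⅓)
36665 - S(-116) = 36665 - 1*(-⅓) = 36665 + ⅓ = 109996/3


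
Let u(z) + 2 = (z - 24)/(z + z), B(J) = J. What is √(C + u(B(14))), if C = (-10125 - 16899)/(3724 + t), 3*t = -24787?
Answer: √2667423570/27230 ≈ 1.8967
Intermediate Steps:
t = -24787/3 (t = (⅓)*(-24787) = -24787/3 ≈ -8262.3)
C = 81072/13615 (C = (-10125 - 16899)/(3724 - 24787/3) = -27024/(-13615/3) = -27024*(-3/13615) = 81072/13615 ≈ 5.9546)
u(z) = -2 + (-24 + z)/(2*z) (u(z) = -2 + (z - 24)/(z + z) = -2 + (-24 + z)/((2*z)) = -2 + (-24 + z)*(1/(2*z)) = -2 + (-24 + z)/(2*z))
√(C + u(B(14))) = √(81072/13615 + (-3/2 - 12/14)) = √(81072/13615 + (-3/2 - 12*1/14)) = √(81072/13615 + (-3/2 - 6/7)) = √(81072/13615 - 33/14) = √(97959/27230) = √2667423570/27230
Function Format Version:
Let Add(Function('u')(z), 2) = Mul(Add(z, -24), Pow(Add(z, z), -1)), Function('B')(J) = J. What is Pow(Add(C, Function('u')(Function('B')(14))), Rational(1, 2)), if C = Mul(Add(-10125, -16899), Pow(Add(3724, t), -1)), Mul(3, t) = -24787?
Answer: Mul(Rational(1, 27230), Pow(2667423570, Rational(1, 2))) ≈ 1.8967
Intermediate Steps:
t = Rational(-24787, 3) (t = Mul(Rational(1, 3), -24787) = Rational(-24787, 3) ≈ -8262.3)
C = Rational(81072, 13615) (C = Mul(Add(-10125, -16899), Pow(Add(3724, Rational(-24787, 3)), -1)) = Mul(-27024, Pow(Rational(-13615, 3), -1)) = Mul(-27024, Rational(-3, 13615)) = Rational(81072, 13615) ≈ 5.9546)
Function('u')(z) = Add(-2, Mul(Rational(1, 2), Pow(z, -1), Add(-24, z))) (Function('u')(z) = Add(-2, Mul(Add(z, -24), Pow(Add(z, z), -1))) = Add(-2, Mul(Add(-24, z), Pow(Mul(2, z), -1))) = Add(-2, Mul(Add(-24, z), Mul(Rational(1, 2), Pow(z, -1)))) = Add(-2, Mul(Rational(1, 2), Pow(z, -1), Add(-24, z))))
Pow(Add(C, Function('u')(Function('B')(14))), Rational(1, 2)) = Pow(Add(Rational(81072, 13615), Add(Rational(-3, 2), Mul(-12, Pow(14, -1)))), Rational(1, 2)) = Pow(Add(Rational(81072, 13615), Add(Rational(-3, 2), Mul(-12, Rational(1, 14)))), Rational(1, 2)) = Pow(Add(Rational(81072, 13615), Add(Rational(-3, 2), Rational(-6, 7))), Rational(1, 2)) = Pow(Add(Rational(81072, 13615), Rational(-33, 14)), Rational(1, 2)) = Pow(Rational(97959, 27230), Rational(1, 2)) = Mul(Rational(1, 27230), Pow(2667423570, Rational(1, 2)))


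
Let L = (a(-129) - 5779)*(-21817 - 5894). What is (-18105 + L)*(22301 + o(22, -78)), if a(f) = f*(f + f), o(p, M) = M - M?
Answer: -16996790511138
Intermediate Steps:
o(p, M) = 0
a(f) = 2*f**2 (a(f) = f*(2*f) = 2*f**2)
L = -762135633 (L = (2*(-129)**2 - 5779)*(-21817 - 5894) = (2*16641 - 5779)*(-27711) = (33282 - 5779)*(-27711) = 27503*(-27711) = -762135633)
(-18105 + L)*(22301 + o(22, -78)) = (-18105 - 762135633)*(22301 + 0) = -762153738*22301 = -16996790511138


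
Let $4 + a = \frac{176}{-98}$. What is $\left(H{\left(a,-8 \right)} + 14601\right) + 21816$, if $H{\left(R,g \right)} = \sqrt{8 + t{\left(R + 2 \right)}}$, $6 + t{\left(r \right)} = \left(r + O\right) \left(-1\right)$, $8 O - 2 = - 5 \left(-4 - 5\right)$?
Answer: $36417 + \frac{i \sqrt{62}}{28} \approx 36417.0 + 0.28121 i$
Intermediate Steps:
$O = \frac{47}{8}$ ($O = \frac{1}{4} + \frac{\left(-5\right) \left(-4 - 5\right)}{8} = \frac{1}{4} + \frac{\left(-5\right) \left(-9\right)}{8} = \frac{1}{4} + \frac{1}{8} \cdot 45 = \frac{1}{4} + \frac{45}{8} = \frac{47}{8} \approx 5.875$)
$t{\left(r \right)} = - \frac{95}{8} - r$ ($t{\left(r \right)} = -6 + \left(r + \frac{47}{8}\right) \left(-1\right) = -6 + \left(\frac{47}{8} + r\right) \left(-1\right) = -6 - \left(\frac{47}{8} + r\right) = - \frac{95}{8} - r$)
$a = - \frac{284}{49}$ ($a = -4 + \frac{176}{-98} = -4 + 176 \left(- \frac{1}{98}\right) = -4 - \frac{88}{49} = - \frac{284}{49} \approx -5.7959$)
$H{\left(R,g \right)} = \sqrt{- \frac{47}{8} - R}$ ($H{\left(R,g \right)} = \sqrt{8 - \left(\frac{111}{8} + R\right)} = \sqrt{- \frac{47}{8} - R}$)
$\left(H{\left(a,-8 \right)} + 14601\right) + 21816 = \left(\frac{\sqrt{-94 - - \frac{4544}{49}}}{4} + 14601\right) + 21816 = \left(\frac{\sqrt{-94 + \frac{4544}{49}}}{4} + 14601\right) + 21816 = \left(\frac{\sqrt{- \frac{62}{49}}}{4} + 14601\right) + 21816 = \left(\frac{\frac{1}{7} i \sqrt{62}}{4} + 14601\right) + 21816 = \left(\frac{i \sqrt{62}}{28} + 14601\right) + 21816 = \left(14601 + \frac{i \sqrt{62}}{28}\right) + 21816 = 36417 + \frac{i \sqrt{62}}{28}$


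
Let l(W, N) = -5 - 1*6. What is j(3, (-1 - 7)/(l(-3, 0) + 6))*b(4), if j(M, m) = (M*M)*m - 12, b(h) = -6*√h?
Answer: -144/5 ≈ -28.800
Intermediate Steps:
l(W, N) = -11 (l(W, N) = -5 - 6 = -11)
j(M, m) = -12 + m*M² (j(M, m) = M²*m - 12 = m*M² - 12 = -12 + m*M²)
j(3, (-1 - 7)/(l(-3, 0) + 6))*b(4) = (-12 + ((-1 - 7)/(-11 + 6))*3²)*(-6*√4) = (-12 - 8/(-5)*9)*(-6*2) = (-12 - 8*(-⅕)*9)*(-12) = (-12 + (8/5)*9)*(-12) = (-12 + 72/5)*(-12) = (12/5)*(-12) = -144/5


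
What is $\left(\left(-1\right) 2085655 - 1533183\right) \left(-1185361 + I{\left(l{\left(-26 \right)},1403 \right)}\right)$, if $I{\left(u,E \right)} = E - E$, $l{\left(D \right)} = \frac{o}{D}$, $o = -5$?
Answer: $4289629430518$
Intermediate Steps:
$l{\left(D \right)} = - \frac{5}{D}$
$I{\left(u,E \right)} = 0$
$\left(\left(-1\right) 2085655 - 1533183\right) \left(-1185361 + I{\left(l{\left(-26 \right)},1403 \right)}\right) = \left(\left(-1\right) 2085655 - 1533183\right) \left(-1185361 + 0\right) = \left(-2085655 - 1533183\right) \left(-1185361\right) = \left(-3618838\right) \left(-1185361\right) = 4289629430518$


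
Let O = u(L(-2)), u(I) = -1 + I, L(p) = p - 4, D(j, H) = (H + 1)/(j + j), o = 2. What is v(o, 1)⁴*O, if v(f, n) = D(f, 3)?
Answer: -7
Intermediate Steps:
D(j, H) = (1 + H)/(2*j) (D(j, H) = (1 + H)/((2*j)) = (1 + H)*(1/(2*j)) = (1 + H)/(2*j))
L(p) = -4 + p
v(f, n) = 2/f (v(f, n) = (1 + 3)/(2*f) = (½)*4/f = 2/f)
O = -7 (O = -1 + (-4 - 2) = -1 - 6 = -7)
v(o, 1)⁴*O = (2/2)⁴*(-7) = (2*(½))⁴*(-7) = 1⁴*(-7) = 1*(-7) = -7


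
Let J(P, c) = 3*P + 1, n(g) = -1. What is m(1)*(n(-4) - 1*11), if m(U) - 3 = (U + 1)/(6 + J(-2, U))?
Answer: -60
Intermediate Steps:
J(P, c) = 1 + 3*P
m(U) = 4 + U (m(U) = 3 + (U + 1)/(6 + (1 + 3*(-2))) = 3 + (1 + U)/(6 + (1 - 6)) = 3 + (1 + U)/(6 - 5) = 3 + (1 + U)/1 = 3 + (1 + U)*1 = 3 + (1 + U) = 4 + U)
m(1)*(n(-4) - 1*11) = (4 + 1)*(-1 - 1*11) = 5*(-1 - 11) = 5*(-12) = -60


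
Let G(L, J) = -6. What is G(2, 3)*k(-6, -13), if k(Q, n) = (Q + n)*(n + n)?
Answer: -2964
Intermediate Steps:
k(Q, n) = 2*n*(Q + n) (k(Q, n) = (Q + n)*(2*n) = 2*n*(Q + n))
G(2, 3)*k(-6, -13) = -12*(-13)*(-6 - 13) = -12*(-13)*(-19) = -6*494 = -2964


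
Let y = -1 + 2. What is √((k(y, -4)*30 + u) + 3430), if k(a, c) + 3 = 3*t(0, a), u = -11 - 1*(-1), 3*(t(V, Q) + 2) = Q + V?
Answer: 2*√795 ≈ 56.391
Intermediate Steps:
y = 1
t(V, Q) = -2 + Q/3 + V/3 (t(V, Q) = -2 + (Q + V)/3 = -2 + (Q/3 + V/3) = -2 + Q/3 + V/3)
u = -10 (u = -11 + 1 = -10)
k(a, c) = -9 + a (k(a, c) = -3 + 3*(-2 + a/3 + (⅓)*0) = -3 + 3*(-2 + a/3 + 0) = -3 + 3*(-2 + a/3) = -3 + (-6 + a) = -9 + a)
√((k(y, -4)*30 + u) + 3430) = √(((-9 + 1)*30 - 10) + 3430) = √((-8*30 - 10) + 3430) = √((-240 - 10) + 3430) = √(-250 + 3430) = √3180 = 2*√795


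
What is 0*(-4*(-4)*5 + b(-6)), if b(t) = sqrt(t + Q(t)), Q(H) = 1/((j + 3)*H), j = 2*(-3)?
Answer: 0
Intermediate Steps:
j = -6
Q(H) = -1/(3*H) (Q(H) = 1/((-6 + 3)*H) = 1/((-3)*H) = -1/(3*H))
b(t) = sqrt(t - 1/(3*t))
0*(-4*(-4)*5 + b(-6)) = 0*(-4*(-4)*5 + sqrt(-3/(-6) + 9*(-6))/3) = 0*(16*5 + sqrt(-3*(-1/6) - 54)/3) = 0*(80 + sqrt(1/2 - 54)/3) = 0*(80 + sqrt(-107/2)/3) = 0*(80 + (I*sqrt(214)/2)/3) = 0*(80 + I*sqrt(214)/6) = 0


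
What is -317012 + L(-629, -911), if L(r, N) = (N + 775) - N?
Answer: -316237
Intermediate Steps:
L(r, N) = 775 (L(r, N) = (775 + N) - N = 775)
-317012 + L(-629, -911) = -317012 + 775 = -316237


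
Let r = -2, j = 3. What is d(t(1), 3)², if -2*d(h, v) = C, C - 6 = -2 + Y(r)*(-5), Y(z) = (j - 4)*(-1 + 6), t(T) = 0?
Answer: 841/4 ≈ 210.25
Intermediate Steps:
Y(z) = -5 (Y(z) = (3 - 4)*(-1 + 6) = -1*5 = -5)
C = 29 (C = 6 + (-2 - 5*(-5)) = 6 + (-2 + 25) = 6 + 23 = 29)
d(h, v) = -29/2 (d(h, v) = -½*29 = -29/2)
d(t(1), 3)² = (-29/2)² = 841/4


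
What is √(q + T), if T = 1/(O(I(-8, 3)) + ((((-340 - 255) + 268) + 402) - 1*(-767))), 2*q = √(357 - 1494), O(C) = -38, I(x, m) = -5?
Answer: √(201 + 80802*I*√1137)/402 ≈ 2.9035 + 2.9033*I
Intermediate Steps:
q = I*√1137/2 (q = √(357 - 1494)/2 = √(-1137)/2 = (I*√1137)/2 = I*√1137/2 ≈ 16.86*I)
T = 1/804 (T = 1/(-38 + ((((-340 - 255) + 268) + 402) - 1*(-767))) = 1/(-38 + (((-595 + 268) + 402) + 767)) = 1/(-38 + ((-327 + 402) + 767)) = 1/(-38 + (75 + 767)) = 1/(-38 + 842) = 1/804 ≈ 0.0012438)
√(q + T) = √(I*√1137/2 + 1/804) = √(1/804 + I*√1137/2)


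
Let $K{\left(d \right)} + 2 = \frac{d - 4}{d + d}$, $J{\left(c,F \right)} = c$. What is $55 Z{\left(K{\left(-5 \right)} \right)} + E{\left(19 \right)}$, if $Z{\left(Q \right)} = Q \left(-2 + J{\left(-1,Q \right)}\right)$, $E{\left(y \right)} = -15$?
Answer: $\frac{333}{2} \approx 166.5$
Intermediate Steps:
$K{\left(d \right)} = -2 + \frac{-4 + d}{2 d}$ ($K{\left(d \right)} = -2 + \frac{d - 4}{d + d} = -2 + \frac{-4 + d}{2 d}$)
$Z{\left(Q \right)} = - 3 Q$ ($Z{\left(Q \right)} = Q \left(-2 - 1\right) = Q \left(-3\right) = - 3 Q$)
$55 Z{\left(K{\left(-5 \right)} \right)} + E{\left(19 \right)} = 55 \left(- 3 \left(- \frac{3}{2} - \frac{2}{-5}\right)\right) - 15 = 55 \left(- 3 \left(- \frac{3}{2} - - \frac{2}{5}\right)\right) - 15 = 55 \left(- 3 \left(- \frac{3}{2} + \frac{2}{5}\right)\right) - 15 = 55 \left(\left(-3\right) \left(- \frac{11}{10}\right)\right) - 15 = 55 \cdot \frac{33}{10} - 15 = \frac{363}{2} - 15 = \frac{333}{2}$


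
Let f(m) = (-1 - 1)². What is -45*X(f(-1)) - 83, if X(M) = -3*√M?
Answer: 187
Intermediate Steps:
f(m) = 4 (f(m) = (-2)² = 4)
-45*X(f(-1)) - 83 = -(-135)*√4 - 83 = -(-135)*2 - 83 = -45*(-6) - 83 = 270 - 83 = 187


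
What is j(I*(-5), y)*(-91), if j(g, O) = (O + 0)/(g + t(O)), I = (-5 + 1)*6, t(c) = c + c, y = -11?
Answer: 143/14 ≈ 10.214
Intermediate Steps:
t(c) = 2*c
I = -24 (I = -4*6 = -24)
j(g, O) = O/(g + 2*O) (j(g, O) = (O + 0)/(g + 2*O) = O/(g + 2*O))
j(I*(-5), y)*(-91) = -11/(-24*(-5) + 2*(-11))*(-91) = -11/(120 - 22)*(-91) = -11/98*(-91) = 143/14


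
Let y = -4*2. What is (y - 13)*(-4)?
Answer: 84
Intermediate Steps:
y = -8
(y - 13)*(-4) = (-8 - 13)*(-4) = -21*(-4) = 84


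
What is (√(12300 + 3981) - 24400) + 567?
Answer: -23833 + 9*√201 ≈ -23705.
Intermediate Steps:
(√(12300 + 3981) - 24400) + 567 = (√16281 - 24400) + 567 = (9*√201 - 24400) + 567 = (-24400 + 9*√201) + 567 = -23833 + 9*√201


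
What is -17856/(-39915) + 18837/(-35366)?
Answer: -13375951/156848210 ≈ -0.085280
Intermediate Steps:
-17856/(-39915) + 18837/(-35366) = -17856*(-1/39915) + 18837*(-1/35366) = 1984/4435 - 18837/35366 = -13375951/156848210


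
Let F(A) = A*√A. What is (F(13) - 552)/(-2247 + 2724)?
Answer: -184/159 + 13*√13/477 ≈ -1.0590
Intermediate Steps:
F(A) = A^(3/2)
(F(13) - 552)/(-2247 + 2724) = (13^(3/2) - 552)/(-2247 + 2724) = (13*√13 - 552)/477 = (-552 + 13*√13)*(1/477) = -184/159 + 13*√13/477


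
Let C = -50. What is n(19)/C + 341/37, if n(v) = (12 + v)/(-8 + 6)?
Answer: 35247/3700 ≈ 9.5262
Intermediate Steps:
n(v) = -6 - v/2 (n(v) = (12 + v)/(-2) = (12 + v)*(-½) = -6 - v/2)
n(19)/C + 341/37 = (-6 - ½*19)/(-50) + 341/37 = (-6 - 19/2)*(-1/50) + 341*(1/37) = -31/2*(-1/50) + 341/37 = 31/100 + 341/37 = 35247/3700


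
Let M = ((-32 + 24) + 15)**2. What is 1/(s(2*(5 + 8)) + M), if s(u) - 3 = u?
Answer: 1/78 ≈ 0.012821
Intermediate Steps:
s(u) = 3 + u
M = 49 (M = (-8 + 15)**2 = 7**2 = 49)
1/(s(2*(5 + 8)) + M) = 1/((3 + 2*(5 + 8)) + 49) = 1/((3 + 2*13) + 49) = 1/((3 + 26) + 49) = 1/(29 + 49) = 1/78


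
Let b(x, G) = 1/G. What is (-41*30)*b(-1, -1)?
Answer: 1230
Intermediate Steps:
(-41*30)*b(-1, -1) = -41*30/(-1) = -1230*(-1) = 1230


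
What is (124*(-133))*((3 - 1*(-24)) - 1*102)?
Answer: 1236900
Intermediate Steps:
(124*(-133))*((3 - 1*(-24)) - 1*102) = -16492*((3 + 24) - 102) = -16492*(27 - 102) = -16492*(-75) = 1236900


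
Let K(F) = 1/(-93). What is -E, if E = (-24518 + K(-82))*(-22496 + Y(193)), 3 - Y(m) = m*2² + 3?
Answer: -17685037300/31 ≈ -5.7048e+8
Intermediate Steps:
Y(m) = -4*m (Y(m) = 3 - (m*2² + 3) = 3 - (m*4 + 3) = 3 - (4*m + 3) = 3 - (3 + 4*m) = 3 + (-3 - 4*m) = -4*m)
K(F) = -1/93
E = 17685037300/31 (E = (-24518 - 1/93)*(-22496 - 4*193) = -2280175*(-22496 - 772)/93 = -2280175/93*(-23268) = 17685037300/31 ≈ 5.7048e+8)
-E = -1*17685037300/31 = -17685037300/31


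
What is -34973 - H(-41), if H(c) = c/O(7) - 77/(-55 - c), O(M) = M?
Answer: -489617/14 ≈ -34973.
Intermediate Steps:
H(c) = -77/(-55 - c) + c/7 (H(c) = c/7 - 77/(-55 - c) = -77/(-55 - c) + c/7)
-34973 - H(-41) = -34973 - (539 + (-41)**2 + 55*(-41))/(7*(55 - 41)) = -34973 - (539 + 1681 - 2255)/(7*14) = -34973 - (-35)/(7*14) = -34973 - 1*(-5/14) = -34973 + 5/14 = -489617/14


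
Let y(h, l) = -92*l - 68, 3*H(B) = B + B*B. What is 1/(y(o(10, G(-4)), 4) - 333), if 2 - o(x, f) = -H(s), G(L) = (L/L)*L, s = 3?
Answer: -1/769 ≈ -0.0013004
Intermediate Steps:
G(L) = L (G(L) = 1*L = L)
H(B) = B/3 + B²/3 (H(B) = (B + B*B)/3 = (B + B²)/3 = B/3 + B²/3)
o(x, f) = 6 (o(x, f) = 2 - (-1)*(⅓)*3*(1 + 3) = 2 - (-1)*(⅓)*3*4 = 2 - (-1)*4 = 2 - 1*(-4) = 2 + 4 = 6)
y(h, l) = -68 - 92*l
1/(y(o(10, G(-4)), 4) - 333) = 1/((-68 - 92*4) - 333) = 1/((-68 - 368) - 333) = 1/(-436 - 333) = 1/(-769) = -1/769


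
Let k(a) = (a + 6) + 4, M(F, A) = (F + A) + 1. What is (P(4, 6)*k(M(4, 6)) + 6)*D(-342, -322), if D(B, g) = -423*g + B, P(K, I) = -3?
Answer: -7744248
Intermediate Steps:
M(F, A) = 1 + A + F (M(F, A) = (A + F) + 1 = 1 + A + F)
D(B, g) = B - 423*g
k(a) = 10 + a (k(a) = (6 + a) + 4 = 10 + a)
(P(4, 6)*k(M(4, 6)) + 6)*D(-342, -322) = (-3*(10 + (1 + 6 + 4)) + 6)*(-342 - 423*(-322)) = (-3*(10 + 11) + 6)*(-342 + 136206) = (-3*21 + 6)*135864 = (-63 + 6)*135864 = -57*135864 = -7744248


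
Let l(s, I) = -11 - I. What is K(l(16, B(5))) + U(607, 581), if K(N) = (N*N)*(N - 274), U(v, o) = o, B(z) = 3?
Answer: -55867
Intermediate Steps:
K(N) = N²*(-274 + N)
K(l(16, B(5))) + U(607, 581) = (-11 - 1*3)²*(-274 + (-11 - 1*3)) + 581 = (-11 - 3)²*(-274 + (-11 - 3)) + 581 = (-14)²*(-274 - 14) + 581 = 196*(-288) + 581 = -56448 + 581 = -55867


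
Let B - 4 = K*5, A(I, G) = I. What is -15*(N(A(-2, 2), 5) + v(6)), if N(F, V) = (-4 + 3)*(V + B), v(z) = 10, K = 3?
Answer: 210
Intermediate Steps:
B = 19 (B = 4 + 3*5 = 4 + 15 = 19)
N(F, V) = -19 - V (N(F, V) = (-4 + 3)*(V + 19) = -(19 + V) = -19 - V)
-15*(N(A(-2, 2), 5) + v(6)) = -15*((-19 - 1*5) + 10) = -15*((-19 - 5) + 10) = -15*(-24 + 10) = -15*(-14) = 210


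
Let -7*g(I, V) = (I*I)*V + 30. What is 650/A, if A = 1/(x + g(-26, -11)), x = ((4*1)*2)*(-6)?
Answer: 656500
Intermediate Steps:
g(I, V) = -30/7 - V*I²/7 (g(I, V) = -((I*I)*V + 30)/7 = -(I²*V + 30)/7 = -(V*I² + 30)/7 = -(30 + V*I²)/7 = -30/7 - V*I²/7)
x = -48 (x = (4*2)*(-6) = 8*(-6) = -48)
A = 1/1010 (A = 1/(-48 + (-30/7 - ⅐*(-11)*(-26)²)) = 1/(-48 + (-30/7 - ⅐*(-11)*676)) = 1/(-48 + (-30/7 + 7436/7)) = 1/(-48 + 1058) = 1/1010 ≈ 0.00099010)
650/A = 650/(1/1010) = 650*1010 = 656500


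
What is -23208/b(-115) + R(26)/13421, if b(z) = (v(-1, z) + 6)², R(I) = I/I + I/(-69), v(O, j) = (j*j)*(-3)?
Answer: 5130480659/161917564592721 ≈ 3.1686e-5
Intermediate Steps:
v(O, j) = -3*j² (v(O, j) = j²*(-3) = -3*j²)
R(I) = 1 - I/69 (R(I) = 1 + I*(-1/69) = 1 - I/69)
b(z) = (6 - 3*z²)² (b(z) = (-3*z² + 6)² = (6 - 3*z²)²)
-23208/b(-115) + R(26)/13421 = -23208*1/(9*(-2 + (-115)²)²) + (1 - 1/69*26)/13421 = -23208*1/(9*(-2 + 13225)²) + (1 - 26/69)*(1/13421) = -23208/(9*13223²) + (43/69)*(1/13421) = -23208/(9*174847729) + 43/926049 = -23208/1573629561 + 43/926049 = -23208*1/1573629561 + 43/926049 = -7736/524543187 + 43/926049 = 5130480659/161917564592721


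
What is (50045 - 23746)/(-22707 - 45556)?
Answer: -2023/5251 ≈ -0.38526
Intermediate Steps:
(50045 - 23746)/(-22707 - 45556) = 26299/(-68263) = 26299*(-1/68263) = -2023/5251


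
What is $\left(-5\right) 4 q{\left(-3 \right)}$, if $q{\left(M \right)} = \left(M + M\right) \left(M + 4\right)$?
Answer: $120$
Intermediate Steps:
$q{\left(M \right)} = 2 M \left(4 + M\right)$
$\left(-5\right) 4 q{\left(-3 \right)} = \left(-5\right) 4 \cdot 2 \left(-3\right) \left(4 - 3\right) = - 20 \cdot 2 \left(-3\right) 1 = \left(-20\right) \left(-6\right) = 120$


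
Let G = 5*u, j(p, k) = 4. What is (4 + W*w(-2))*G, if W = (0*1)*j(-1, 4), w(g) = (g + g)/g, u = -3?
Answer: -60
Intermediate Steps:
w(g) = 2 (w(g) = (2*g)/g = 2)
G = -15 (G = 5*(-3) = -15)
W = 0 (W = (0*1)*4 = 0*4 = 0)
(4 + W*w(-2))*G = (4 + 0*2)*(-15) = (4 + 0)*(-15) = 4*(-15) = -60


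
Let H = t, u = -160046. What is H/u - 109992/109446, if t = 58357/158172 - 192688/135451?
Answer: -62858447407015938295/62546827954853007192 ≈ -1.0050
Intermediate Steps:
t = -22573332329/21424555572 (t = 58357*(1/158172) - 192688*1/135451 = 58357/158172 - 192688/135451 = -22573332329/21424555572 ≈ -1.0536)
H = -22573332329/21424555572 ≈ -1.0536
H/u - 109992/109446 = -22573332329/21424555572/(-160046) - 109992/109446 = -22573332329/21424555572*(-1/160046) - 109992*1/109446 = 22573332329/3428914421076312 - 18332/18241 = -62858447407015938295/62546827954853007192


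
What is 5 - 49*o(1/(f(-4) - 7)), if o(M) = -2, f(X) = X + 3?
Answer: 103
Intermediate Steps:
f(X) = 3 + X
5 - 49*o(1/(f(-4) - 7)) = 5 - 49*(-2) = 5 + 98 = 103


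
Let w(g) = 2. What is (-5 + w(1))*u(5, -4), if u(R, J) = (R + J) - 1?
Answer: 0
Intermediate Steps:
u(R, J) = -1 + J + R (u(R, J) = (J + R) - 1 = -1 + J + R)
(-5 + w(1))*u(5, -4) = (-5 + 2)*(-1 - 4 + 5) = -3*0 = 0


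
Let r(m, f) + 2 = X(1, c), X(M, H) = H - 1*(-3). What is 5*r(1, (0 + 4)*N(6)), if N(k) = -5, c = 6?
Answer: 35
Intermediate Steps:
X(M, H) = 3 + H (X(M, H) = H + 3 = 3 + H)
r(m, f) = 7 (r(m, f) = -2 + (3 + 6) = -2 + 9 = 7)
5*r(1, (0 + 4)*N(6)) = 5*7 = 35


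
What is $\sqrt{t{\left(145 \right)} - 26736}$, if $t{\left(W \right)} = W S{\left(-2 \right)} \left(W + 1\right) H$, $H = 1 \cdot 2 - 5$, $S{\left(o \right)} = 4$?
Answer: $2 i \sqrt{70194} \approx 529.88 i$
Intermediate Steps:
$H = -3$ ($H = 2 - 5 = -3$)
$t{\left(W \right)} = - 3 W \left(4 + 4 W\right)$ ($t{\left(W \right)} = W 4 \left(W + 1\right) \left(-3\right) = W 4 \left(1 + W\right) \left(-3\right) = W \left(4 + 4 W\right) \left(-3\right) = - 3 W \left(4 + 4 W\right)$)
$\sqrt{t{\left(145 \right)} - 26736} = \sqrt{\left(-12\right) 145 \left(1 + 145\right) - 26736} = \sqrt{\left(-12\right) 145 \cdot 146 - 26736} = \sqrt{-254040 - 26736} = \sqrt{-280776} = 2 i \sqrt{70194}$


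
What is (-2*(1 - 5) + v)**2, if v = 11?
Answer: 361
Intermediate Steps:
(-2*(1 - 5) + v)**2 = (-2*(1 - 5) + 11)**2 = (-2*(-4) + 11)**2 = (8 + 11)**2 = 19**2 = 361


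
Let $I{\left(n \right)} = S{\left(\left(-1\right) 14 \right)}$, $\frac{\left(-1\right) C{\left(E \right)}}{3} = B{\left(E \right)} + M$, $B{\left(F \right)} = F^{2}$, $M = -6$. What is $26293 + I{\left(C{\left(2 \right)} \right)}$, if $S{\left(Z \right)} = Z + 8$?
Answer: $26287$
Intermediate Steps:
$S{\left(Z \right)} = 8 + Z$
$C{\left(E \right)} = 18 - 3 E^{2}$ ($C{\left(E \right)} = - 3 \left(E^{2} - 6\right) = - 3 \left(-6 + E^{2}\right) = 18 - 3 E^{2}$)
$I{\left(n \right)} = -6$ ($I{\left(n \right)} = 8 - 14 = -6$)
$26293 + I{\left(C{\left(2 \right)} \right)} = 26293 - 6 = 26287$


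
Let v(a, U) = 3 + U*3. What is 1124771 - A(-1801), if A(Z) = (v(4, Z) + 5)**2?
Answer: -27981254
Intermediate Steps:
v(a, U) = 3 + 3*U
A(Z) = (8 + 3*Z)**2 (A(Z) = ((3 + 3*Z) + 5)**2 = (8 + 3*Z)**2)
1124771 - A(-1801) = 1124771 - (8 + 3*(-1801))**2 = 1124771 - (8 - 5403)**2 = 1124771 - 1*(-5395)**2 = 1124771 - 1*29106025 = 1124771 - 29106025 = -27981254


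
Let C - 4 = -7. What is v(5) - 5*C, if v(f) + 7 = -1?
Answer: 7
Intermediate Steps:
C = -3 (C = 4 - 7 = -3)
v(f) = -8 (v(f) = -7 - 1 = -8)
v(5) - 5*C = -8 - 5*(-3) = -8 + 15 = 7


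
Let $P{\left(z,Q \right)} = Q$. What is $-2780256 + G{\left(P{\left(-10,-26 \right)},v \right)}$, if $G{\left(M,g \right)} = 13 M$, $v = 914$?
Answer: $-2780594$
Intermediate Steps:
$-2780256 + G{\left(P{\left(-10,-26 \right)},v \right)} = -2780256 + 13 \left(-26\right) = -2780256 - 338 = -2780594$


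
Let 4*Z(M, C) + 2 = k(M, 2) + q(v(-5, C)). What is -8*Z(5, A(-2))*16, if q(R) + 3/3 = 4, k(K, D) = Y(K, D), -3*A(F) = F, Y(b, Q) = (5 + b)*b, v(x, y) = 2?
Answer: -1632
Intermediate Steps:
Y(b, Q) = b*(5 + b)
A(F) = -F/3
k(K, D) = K*(5 + K)
q(R) = 3 (q(R) = -1 + 4 = 3)
Z(M, C) = ¼ + M*(5 + M)/4 (Z(M, C) = -½ + (M*(5 + M) + 3)/4 = -½ + (3 + M*(5 + M))/4 = -½ + (¾ + M*(5 + M)/4) = ¼ + M*(5 + M)/4)
-8*Z(5, A(-2))*16 = -8*(¼ + (¼)*5*(5 + 5))*16 = -8*(¼ + (¼)*5*10)*16 = -8*(¼ + 25/2)*16 = -8*51/4*16 = -102*16 = -1632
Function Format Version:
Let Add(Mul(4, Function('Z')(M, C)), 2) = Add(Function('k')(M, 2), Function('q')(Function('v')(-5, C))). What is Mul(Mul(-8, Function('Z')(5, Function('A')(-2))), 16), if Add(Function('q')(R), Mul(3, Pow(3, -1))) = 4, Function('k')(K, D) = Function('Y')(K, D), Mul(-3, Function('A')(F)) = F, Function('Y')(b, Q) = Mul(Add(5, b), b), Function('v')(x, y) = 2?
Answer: -1632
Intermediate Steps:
Function('Y')(b, Q) = Mul(b, Add(5, b))
Function('A')(F) = Mul(Rational(-1, 3), F)
Function('k')(K, D) = Mul(K, Add(5, K))
Function('q')(R) = 3 (Function('q')(R) = Add(-1, 4) = 3)
Function('Z')(M, C) = Add(Rational(1, 4), Mul(Rational(1, 4), M, Add(5, M))) (Function('Z')(M, C) = Add(Rational(-1, 2), Mul(Rational(1, 4), Add(Mul(M, Add(5, M)), 3))) = Add(Rational(-1, 2), Mul(Rational(1, 4), Add(3, Mul(M, Add(5, M))))) = Add(Rational(-1, 2), Add(Rational(3, 4), Mul(Rational(1, 4), M, Add(5, M)))) = Add(Rational(1, 4), Mul(Rational(1, 4), M, Add(5, M))))
Mul(Mul(-8, Function('Z')(5, Function('A')(-2))), 16) = Mul(Mul(-8, Add(Rational(1, 4), Mul(Rational(1, 4), 5, Add(5, 5)))), 16) = Mul(Mul(-8, Add(Rational(1, 4), Mul(Rational(1, 4), 5, 10))), 16) = Mul(Mul(-8, Add(Rational(1, 4), Rational(25, 2))), 16) = Mul(Mul(-8, Rational(51, 4)), 16) = Mul(-102, 16) = -1632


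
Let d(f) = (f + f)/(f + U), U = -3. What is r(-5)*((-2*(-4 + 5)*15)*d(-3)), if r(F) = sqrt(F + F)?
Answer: -30*I*sqrt(10) ≈ -94.868*I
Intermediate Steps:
d(f) = 2*f/(-3 + f) (d(f) = (f + f)/(f - 3) = (2*f)/(-3 + f) = 2*f/(-3 + f))
r(F) = sqrt(2)*sqrt(F) (r(F) = sqrt(2*F) = sqrt(2)*sqrt(F))
r(-5)*((-2*(-4 + 5)*15)*d(-3)) = (sqrt(2)*sqrt(-5))*((-2*(-4 + 5)*15)*(2*(-3)/(-3 - 3))) = (sqrt(2)*(I*sqrt(5)))*((-2*1*15)*(2*(-3)/(-6))) = (I*sqrt(10))*((-2*15)*(2*(-3)*(-1/6))) = (I*sqrt(10))*(-30*1) = (I*sqrt(10))*(-30) = -30*I*sqrt(10)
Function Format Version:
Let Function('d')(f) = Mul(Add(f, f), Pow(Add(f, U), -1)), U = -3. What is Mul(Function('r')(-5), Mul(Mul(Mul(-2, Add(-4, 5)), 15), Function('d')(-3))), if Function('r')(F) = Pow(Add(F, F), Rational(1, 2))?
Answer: Mul(-30, I, Pow(10, Rational(1, 2))) ≈ Mul(-94.868, I)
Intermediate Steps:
Function('d')(f) = Mul(2, f, Pow(Add(-3, f), -1)) (Function('d')(f) = Mul(Add(f, f), Pow(Add(f, -3), -1)) = Mul(Mul(2, f), Pow(Add(-3, f), -1)) = Mul(2, f, Pow(Add(-3, f), -1)))
Function('r')(F) = Mul(Pow(2, Rational(1, 2)), Pow(F, Rational(1, 2))) (Function('r')(F) = Pow(Mul(2, F), Rational(1, 2)) = Mul(Pow(2, Rational(1, 2)), Pow(F, Rational(1, 2))))
Mul(Function('r')(-5), Mul(Mul(Mul(-2, Add(-4, 5)), 15), Function('d')(-3))) = Mul(Mul(Pow(2, Rational(1, 2)), Pow(-5, Rational(1, 2))), Mul(Mul(Mul(-2, Add(-4, 5)), 15), Mul(2, -3, Pow(Add(-3, -3), -1)))) = Mul(Mul(Pow(2, Rational(1, 2)), Mul(I, Pow(5, Rational(1, 2)))), Mul(Mul(Mul(-2, 1), 15), Mul(2, -3, Pow(-6, -1)))) = Mul(Mul(I, Pow(10, Rational(1, 2))), Mul(Mul(-2, 15), Mul(2, -3, Rational(-1, 6)))) = Mul(Mul(I, Pow(10, Rational(1, 2))), Mul(-30, 1)) = Mul(Mul(I, Pow(10, Rational(1, 2))), -30) = Mul(-30, I, Pow(10, Rational(1, 2)))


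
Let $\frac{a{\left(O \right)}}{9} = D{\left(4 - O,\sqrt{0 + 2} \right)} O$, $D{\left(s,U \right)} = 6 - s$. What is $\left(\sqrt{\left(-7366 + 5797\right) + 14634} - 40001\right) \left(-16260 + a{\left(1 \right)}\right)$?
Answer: $649336233 - 16233 \sqrt{13065} \approx 6.4748 \cdot 10^{8}$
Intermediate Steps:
$a{\left(O \right)} = 9 O \left(2 + O\right)$ ($a{\left(O \right)} = 9 \left(6 - \left(4 - O\right)\right) O = 9 \left(6 + \left(-4 + O\right)\right) O = 9 \left(2 + O\right) O = 9 O \left(2 + O\right)$)
$\left(\sqrt{\left(-7366 + 5797\right) + 14634} - 40001\right) \left(-16260 + a{\left(1 \right)}\right) = \left(\sqrt{\left(-7366 + 5797\right) + 14634} - 40001\right) \left(-16260 + 9 \cdot 1 \left(2 + 1\right)\right) = \left(\sqrt{-1569 + 14634} - 40001\right) \left(-16260 + 9 \cdot 1 \cdot 3\right) = \left(\sqrt{13065} - 40001\right) \left(-16260 + 27\right) = \left(-40001 + \sqrt{13065}\right) \left(-16233\right) = 649336233 - 16233 \sqrt{13065}$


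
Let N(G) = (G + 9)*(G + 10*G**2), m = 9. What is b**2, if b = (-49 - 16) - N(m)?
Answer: 219247249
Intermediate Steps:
N(G) = (9 + G)*(G + 10*G**2)
b = -14807 (b = (-49 - 16) - 9*(9 + 10*9**2 + 91*9) = -65 - 9*(9 + 10*81 + 819) = -65 - 9*(9 + 810 + 819) = -65 - 9*1638 = -65 - 1*14742 = -65 - 14742 = -14807)
b**2 = (-14807)**2 = 219247249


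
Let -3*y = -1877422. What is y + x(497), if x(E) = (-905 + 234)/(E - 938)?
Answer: 275981705/441 ≈ 6.2581e+5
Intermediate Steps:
y = 1877422/3 (y = -⅓*(-1877422) = 1877422/3 ≈ 6.2581e+5)
x(E) = -671/(-938 + E)
y + x(497) = 1877422/3 - 671/(-938 + 497) = 1877422/3 - 671/(-441) = 1877422/3 - 671*(-1/441) = 1877422/3 + 671/441 = 275981705/441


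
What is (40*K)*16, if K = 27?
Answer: 17280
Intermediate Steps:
(40*K)*16 = (40*27)*16 = 1080*16 = 17280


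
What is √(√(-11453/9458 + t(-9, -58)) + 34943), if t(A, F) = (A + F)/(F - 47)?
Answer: √(34461756201858300 + 993090*I*√564948046110)/993090 ≈ 186.93 + 0.0020244*I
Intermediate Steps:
t(A, F) = (A + F)/(-47 + F)
√(√(-11453/9458 + t(-9, -58)) + 34943) = √(√(-11453/9458 + (-9 - 58)/(-47 - 58)) + 34943) = √(√(-11453*1/9458 - 67/(-105)) + 34943) = √(√(-11453/9458 - 1/105*(-67)) + 34943) = √(√(-11453/9458 + 67/105) + 34943) = √(√(-568879/993090) + 34943) = √(I*√564948046110/993090 + 34943) = √(34943 + I*√564948046110/993090)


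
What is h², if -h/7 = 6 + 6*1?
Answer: 7056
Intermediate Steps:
h = -84 (h = -7*(6 + 6*1) = -7*(6 + 6) = -7*12 = -84)
h² = (-84)² = 7056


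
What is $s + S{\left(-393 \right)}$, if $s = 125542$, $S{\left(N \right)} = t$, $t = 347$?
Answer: $125889$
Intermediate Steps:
$S{\left(N \right)} = 347$
$s + S{\left(-393 \right)} = 125542 + 347 = 125889$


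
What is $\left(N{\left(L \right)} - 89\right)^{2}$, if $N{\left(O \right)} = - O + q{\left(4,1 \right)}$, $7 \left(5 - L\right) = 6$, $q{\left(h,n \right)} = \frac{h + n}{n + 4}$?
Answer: $\frac{416025}{49} \approx 8490.3$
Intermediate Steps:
$q{\left(h,n \right)} = \frac{h + n}{4 + n}$
$L = \frac{29}{7}$ ($L = 5 - \frac{6}{7} = \frac{29}{7} \approx 4.1429$)
$N{\left(O \right)} = 1 - O$ ($N{\left(O \right)} = - O + \frac{4 + 1}{4 + 1} = - O + \frac{1}{5} \cdot 5 = - O + 1 = 1 - O$)
$\left(N{\left(L \right)} - 89\right)^{2} = \left(\left(1 - \frac{29}{7}\right) - 89\right)^{2} = \left(- \frac{22}{7} - 89\right)^{2} = \left(- \frac{645}{7}\right)^{2} = \frac{416025}{49}$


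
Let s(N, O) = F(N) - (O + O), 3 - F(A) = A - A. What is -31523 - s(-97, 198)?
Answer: -31130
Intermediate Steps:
F(A) = 3 (F(A) = 3 - (A - A) = 3 - 1*0 = 3 + 0 = 3)
s(N, O) = 3 - 2*O (s(N, O) = 3 - (O + O) = 3 - 2*O)
-31523 - s(-97, 198) = -31523 - (3 - 2*198) = -31523 - (3 - 396) = -31523 - 1*(-393) = -31523 + 393 = -31130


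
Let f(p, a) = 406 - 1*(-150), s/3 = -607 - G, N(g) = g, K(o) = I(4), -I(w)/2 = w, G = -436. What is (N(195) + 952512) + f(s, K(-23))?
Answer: 953263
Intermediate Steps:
I(w) = -2*w
K(o) = -8 (K(o) = -2*4 = -8)
s = -513 (s = 3*(-607 - 1*(-436)) = 3*(-607 + 436) = 3*(-171) = -513)
f(p, a) = 556 (f(p, a) = 406 + 150 = 556)
(N(195) + 952512) + f(s, K(-23)) = (195 + 952512) + 556 = 952707 + 556 = 953263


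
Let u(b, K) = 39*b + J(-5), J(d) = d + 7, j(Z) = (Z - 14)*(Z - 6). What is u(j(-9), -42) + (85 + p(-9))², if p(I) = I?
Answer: 19233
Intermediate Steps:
j(Z) = (-14 + Z)*(-6 + Z)
J(d) = 7 + d
u(b, K) = 2 + 39*b (u(b, K) = 39*b + (7 - 5) = 39*b + 2 = 2 + 39*b)
u(j(-9), -42) + (85 + p(-9))² = (2 + 39*(84 + (-9)² - 20*(-9))) + (85 - 9)² = (2 + 39*(84 + 81 + 180)) + 76² = (2 + 39*345) + 5776 = (2 + 13455) + 5776 = 13457 + 5776 = 19233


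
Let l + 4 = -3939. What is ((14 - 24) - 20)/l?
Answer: 30/3943 ≈ 0.0076084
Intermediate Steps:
l = -3943 (l = -4 - 3939 = -3943)
((14 - 24) - 20)/l = ((14 - 24) - 20)/(-3943) = (-10 - 20)*(-1/3943) = -30*(-1/3943) = 30/3943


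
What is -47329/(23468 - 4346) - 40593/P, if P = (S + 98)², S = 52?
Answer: -34094849/7967500 ≈ -4.2792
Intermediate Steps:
P = 22500 (P = (52 + 98)² = 150² = 22500)
-47329/(23468 - 4346) - 40593/P = -47329/(23468 - 4346) - 40593/22500 = -47329/19122 - 40593*1/22500 = -47329*1/19122 - 13531/7500 = -47329/19122 - 13531/7500 = -34094849/7967500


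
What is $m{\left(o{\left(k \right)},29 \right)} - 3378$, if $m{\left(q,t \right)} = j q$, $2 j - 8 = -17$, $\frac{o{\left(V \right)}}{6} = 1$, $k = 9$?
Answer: $-3405$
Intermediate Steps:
$o{\left(V \right)} = 6$ ($o{\left(V \right)} = 6 \cdot 1 = 6$)
$j = - \frac{9}{2}$ ($j = 4 + \frac{1}{2} \left(-17\right) = 4 - \frac{17}{2} = - \frac{9}{2} \approx -4.5$)
$m{\left(q,t \right)} = - \frac{9 q}{2}$
$m{\left(o{\left(k \right)},29 \right)} - 3378 = \left(- \frac{9}{2}\right) 6 - 3378 = -27 - 3378 = -3405$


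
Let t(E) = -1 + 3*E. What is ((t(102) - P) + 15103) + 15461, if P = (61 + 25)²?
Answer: 23473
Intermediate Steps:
P = 7396 (P = 86² = 7396)
((t(102) - P) + 15103) + 15461 = (((-1 + 3*102) - 1*7396) + 15103) + 15461 = (((-1 + 306) - 7396) + 15103) + 15461 = ((305 - 7396) + 15103) + 15461 = (-7091 + 15103) + 15461 = 8012 + 15461 = 23473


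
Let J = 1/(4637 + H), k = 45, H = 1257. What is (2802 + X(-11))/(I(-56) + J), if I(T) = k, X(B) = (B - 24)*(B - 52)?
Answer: 29511258/265231 ≈ 111.27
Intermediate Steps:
J = 1/5894 (J = 1/(4637 + 1257) = 1/5894 ≈ 0.00016966)
X(B) = (-52 + B)*(-24 + B) (X(B) = (-24 + B)*(-52 + B) = (-52 + B)*(-24 + B))
I(T) = 45
(2802 + X(-11))/(I(-56) + J) = (2802 + (1248 + (-11)² - 76*(-11)))/(45 + 1/5894) = (2802 + (1248 + 121 + 836))/(265231/5894) = (2802 + 2205)*(5894/265231) = 5007*(5894/265231) = 29511258/265231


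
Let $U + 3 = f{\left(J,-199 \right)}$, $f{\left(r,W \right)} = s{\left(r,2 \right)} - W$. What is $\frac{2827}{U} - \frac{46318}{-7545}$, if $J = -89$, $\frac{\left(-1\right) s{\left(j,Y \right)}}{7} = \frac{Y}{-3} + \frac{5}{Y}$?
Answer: $\frac{178881772}{8291955} \approx 21.573$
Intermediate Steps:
$s{\left(j,Y \right)} = - \frac{35}{Y} + \frac{7 Y}{3}$ ($s{\left(j,Y \right)} = - 7 \left(\frac{Y}{-3} + \frac{5}{Y}\right) = - 7 \left(Y \left(- \frac{1}{3}\right) + \frac{5}{Y}\right) = - 7 \left(- \frac{Y}{3} + \frac{5}{Y}\right) = - 7 \left(\frac{5}{Y} - \frac{Y}{3}\right) = - \frac{35}{Y} + \frac{7 Y}{3}$)
$f{\left(r,W \right)} = - \frac{77}{6} - W$ ($f{\left(r,W \right)} = \left(- \frac{35}{2} + \frac{7}{3} \cdot 2\right) - W = \left(\left(-35\right) \frac{1}{2} + \frac{14}{3}\right) - W = \left(- \frac{35}{2} + \frac{14}{3}\right) - W = - \frac{77}{6} - W$)
$U = \frac{1099}{6}$ ($U = -3 - - \frac{1117}{6} = -3 + \left(- \frac{77}{6} + 199\right) = -3 + \frac{1117}{6} = \frac{1099}{6} \approx 183.17$)
$\frac{2827}{U} - \frac{46318}{-7545} = \frac{2827}{\frac{1099}{6}} - \frac{46318}{-7545} = 2827 \cdot \frac{6}{1099} - - \frac{46318}{7545} = \frac{16962}{1099} + \frac{46318}{7545} = \frac{178881772}{8291955}$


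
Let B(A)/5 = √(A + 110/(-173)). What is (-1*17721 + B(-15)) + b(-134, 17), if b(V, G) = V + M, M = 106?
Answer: -17749 + 5*I*√467965/173 ≈ -17749.0 + 19.771*I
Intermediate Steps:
b(V, G) = 106 + V (b(V, G) = V + 106 = 106 + V)
B(A) = 5*√(-110/173 + A) (B(A) = 5*√(A + 110/(-173)) = 5*√(A + 110*(-1/173)) = 5*√(A - 110/173) = 5*√(-110/173 + A))
(-1*17721 + B(-15)) + b(-134, 17) = (-1*17721 + 5*√(-19030 + 29929*(-15))/173) + (106 - 134) = (-17721 + 5*√(-19030 - 448935)/173) - 28 = (-17721 + 5*√(-467965)/173) - 28 = (-17721 + 5*(I*√467965)/173) - 28 = (-17721 + 5*I*√467965/173) - 28 = -17749 + 5*I*√467965/173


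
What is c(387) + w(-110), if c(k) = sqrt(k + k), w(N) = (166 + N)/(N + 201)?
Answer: 8/13 + 3*sqrt(86) ≈ 28.436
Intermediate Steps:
w(N) = (166 + N)/(201 + N)
c(k) = sqrt(2)*sqrt(k) (c(k) = sqrt(2*k) = sqrt(2)*sqrt(k))
c(387) + w(-110) = sqrt(2)*sqrt(387) + (166 - 110)/(201 - 110) = sqrt(2)*(3*sqrt(43)) + 56/91 = 3*sqrt(86) + (1/91)*56 = 3*sqrt(86) + 8/13 = 8/13 + 3*sqrt(86)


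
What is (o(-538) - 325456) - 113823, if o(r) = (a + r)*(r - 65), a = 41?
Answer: -139588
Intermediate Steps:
o(r) = (-65 + r)*(41 + r) (o(r) = (41 + r)*(r - 65) = (41 + r)*(-65 + r) = (-65 + r)*(41 + r))
(o(-538) - 325456) - 113823 = ((-2665 + (-538)**2 - 24*(-538)) - 325456) - 113823 = ((-2665 + 289444 + 12912) - 325456) - 113823 = (299691 - 325456) - 113823 = -25765 - 113823 = -139588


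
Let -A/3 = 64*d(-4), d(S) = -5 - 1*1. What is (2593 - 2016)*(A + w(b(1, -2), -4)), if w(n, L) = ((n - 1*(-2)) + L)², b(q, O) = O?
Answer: 673936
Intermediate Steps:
d(S) = -6 (d(S) = -5 - 1 = -6)
w(n, L) = (2 + L + n)² (w(n, L) = ((n + 2) + L)² = ((2 + n) + L)² = (2 + L + n)²)
A = 1152 (A = -192*(-6) = -3*(-384) = 1152)
(2593 - 2016)*(A + w(b(1, -2), -4)) = (2593 - 2016)*(1152 + (2 - 4 - 2)²) = 577*(1152 + (-4)²) = 577*(1152 + 16) = 577*1168 = 673936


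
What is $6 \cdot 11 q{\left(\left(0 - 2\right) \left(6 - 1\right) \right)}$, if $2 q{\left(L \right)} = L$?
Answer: $-330$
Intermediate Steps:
$q{\left(L \right)} = \frac{L}{2}$
$6 \cdot 11 q{\left(\left(0 - 2\right) \left(6 - 1\right) \right)} = 6 \cdot 11 \frac{\left(0 - 2\right) \left(6 - 1\right)}{2} = 66 \frac{\left(-2\right) 5}{2} = 66 \cdot \frac{1}{2} \left(-10\right) = 66 \left(-5\right) = -330$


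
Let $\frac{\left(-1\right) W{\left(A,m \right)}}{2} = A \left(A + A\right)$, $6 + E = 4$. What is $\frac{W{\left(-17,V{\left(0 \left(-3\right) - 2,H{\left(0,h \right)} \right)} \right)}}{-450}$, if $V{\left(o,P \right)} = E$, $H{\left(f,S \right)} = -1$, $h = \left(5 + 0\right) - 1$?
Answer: $\frac{578}{225} \approx 2.5689$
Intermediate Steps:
$h = 4$ ($h = 5 + \left(-2 + 1\right) = 5 - 1 = 4$)
$E = -2$ ($E = -6 + 4 = -2$)
$V{\left(o,P \right)} = -2$
$W{\left(A,m \right)} = - 4 A^{2}$ ($W{\left(A,m \right)} = - 2 A \left(A + A\right) = - 2 A 2 A = - 2 \cdot 2 A^{2} = - 4 A^{2}$)
$\frac{W{\left(-17,V{\left(0 \left(-3\right) - 2,H{\left(0,h \right)} \right)} \right)}}{-450} = \frac{\left(-4\right) \left(-17\right)^{2}}{-450} = \left(-4\right) 289 \left(- \frac{1}{450}\right) = \left(-1156\right) \left(- \frac{1}{450}\right) = \frac{578}{225}$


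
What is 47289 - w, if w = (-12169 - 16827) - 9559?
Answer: 85844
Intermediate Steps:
w = -38555 (w = -28996 - 9559 = -38555)
47289 - w = 47289 - 1*(-38555) = 47289 + 38555 = 85844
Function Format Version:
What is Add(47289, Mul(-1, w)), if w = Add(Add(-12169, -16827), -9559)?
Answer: 85844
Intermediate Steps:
w = -38555 (w = Add(-28996, -9559) = -38555)
Add(47289, Mul(-1, w)) = Add(47289, Mul(-1, -38555)) = Add(47289, 38555) = 85844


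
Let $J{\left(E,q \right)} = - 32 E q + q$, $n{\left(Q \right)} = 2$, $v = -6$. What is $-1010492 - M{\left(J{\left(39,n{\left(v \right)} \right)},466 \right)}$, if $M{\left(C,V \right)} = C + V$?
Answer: $-1008464$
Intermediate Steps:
$J{\left(E,q \right)} = q - 32 E q$ ($J{\left(E,q \right)} = - 32 E q + q = q - 32 E q$)
$-1010492 - M{\left(J{\left(39,n{\left(v \right)} \right)},466 \right)} = -1010492 - \left(2 \left(1 - 1248\right) + 466\right) = -1010492 - \left(2 \left(-1247\right) + 466\right) = -1010492 - \left(-2494 + 466\right) = -1010492 - -2028 = -1010492 + 2028 = -1008464$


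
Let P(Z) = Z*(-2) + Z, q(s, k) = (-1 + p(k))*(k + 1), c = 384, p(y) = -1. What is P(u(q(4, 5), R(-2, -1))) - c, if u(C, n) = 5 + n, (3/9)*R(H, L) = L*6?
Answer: -371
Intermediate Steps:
R(H, L) = 18*L (R(H, L) = 3*(L*6) = 3*(6*L) = 18*L)
q(s, k) = -2 - 2*k (q(s, k) = (-1 - 1)*(k + 1) = -2*(1 + k) = -2 - 2*k)
P(Z) = -Z (P(Z) = -2*Z + Z = -Z)
P(u(q(4, 5), R(-2, -1))) - c = -(5 + 18*(-1)) - 1*384 = -(5 - 18) - 384 = -1*(-13) - 384 = 13 - 384 = -371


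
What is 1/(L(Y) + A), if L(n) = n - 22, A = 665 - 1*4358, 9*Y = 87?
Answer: -3/11116 ≈ -0.00026988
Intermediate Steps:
Y = 29/3 (Y = (1/9)*87 = 29/3 ≈ 9.6667)
A = -3693 (A = 665 - 4358 = -3693)
L(n) = -22 + n
1/(L(Y) + A) = 1/((-22 + 29/3) - 3693) = 1/(-37/3 - 3693) = 1/(-11116/3) = -3/11116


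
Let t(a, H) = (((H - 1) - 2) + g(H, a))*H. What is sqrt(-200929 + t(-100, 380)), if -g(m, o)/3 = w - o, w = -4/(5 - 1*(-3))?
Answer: 3*I*sqrt(19011) ≈ 413.64*I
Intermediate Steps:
w = -1/2 (w = -4/(5 + 3) = -4/8 = -4*1/8 = -1/2 ≈ -0.50000)
g(m, o) = 3/2 + 3*o (g(m, o) = -3*(-1/2 - o) = 3/2 + 3*o)
t(a, H) = H*(-3/2 + H + 3*a) (t(a, H) = (((H - 1) - 2) + (3/2 + 3*a))*H = (((-1 + H) - 2) + (3/2 + 3*a))*H = ((-3 + H) + (3/2 + 3*a))*H = (-3/2 + H + 3*a)*H = H*(-3/2 + H + 3*a))
sqrt(-200929 + t(-100, 380)) = sqrt(-200929 + (1/2)*380*(-3 + 2*380 + 6*(-100))) = sqrt(-200929 + (1/2)*380*(-3 + 760 - 600)) = sqrt(-200929 + (1/2)*380*157) = sqrt(-200929 + 29830) = sqrt(-171099) = 3*I*sqrt(19011)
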